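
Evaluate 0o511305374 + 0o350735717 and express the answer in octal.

0o1062243313

Add column by column in base 8, right to left:
  4+7 = 3 carry 1
  7+1+1 = 1 carry 1
  3+7+1 = 3 carry 1
  5+5+1 = 3 carry 1
  0+3+1 = 4
  3+7 = 2 carry 1
  1+0+1 = 2
  1+5 = 6
  5+3 = 0 carry 1
  final carry 1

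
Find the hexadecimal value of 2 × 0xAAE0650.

0x155C0CA0

Multiply each base-16 digit by 2, carrying:
  0×2 = 0 → write 0
  5×2 = 10 → write A
  6×2 = 12 → write C
  0×2 = 0 → write 0
  E×2 = 28 → write C carry 1
  A×2+1 = 21 → write 5 carry 1
  A×2+1 = 21 → write 5 carry 1
  remaining carry: 1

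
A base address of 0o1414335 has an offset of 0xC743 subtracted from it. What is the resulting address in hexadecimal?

0o1414335 = 0x618DD in hexadecimal.
Subtract column by column in base 16:
  D-3 → A
  D-4 → 9
  8-7 → 1
  1-C → 5 (borrow)
  6-0-1 → 5

0x5519A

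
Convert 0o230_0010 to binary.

0b10011000000000001000

Each octal digit is 3 bits: 2=010 3=011 0=000 0=000 0=000 1=001 0=000.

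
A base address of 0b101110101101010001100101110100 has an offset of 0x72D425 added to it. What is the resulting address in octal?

0b101110101101010001100101110100 = 0o5655214564 in octal.
0x72D425 = 0o34552045 in octal.
Add column by column in base 8, right to left:
  4+5 = 1 carry 1
  6+4+1 = 3 carry 1
  5+0+1 = 6
  4+2 = 6
  1+5 = 6
  2+5 = 7
  5+4 = 1 carry 1
  5+3+1 = 1 carry 1
  6+0+1 = 7
  5+0 = 5

0o5711766631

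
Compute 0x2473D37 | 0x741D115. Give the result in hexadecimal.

0x747FD37

OR each hex digit independently (no carries):
  2|7=7, 4|4=4, 7|1=7, 3|D=F, D|1=D, 3|1=3, 7|5=7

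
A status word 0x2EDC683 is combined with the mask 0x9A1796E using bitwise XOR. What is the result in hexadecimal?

XOR each hex digit independently (no carries):
  2^9=B, E^A=4, D^1=C, C^7=B, 6^9=F, 8^6=E, 3^E=D

0xB4CBFED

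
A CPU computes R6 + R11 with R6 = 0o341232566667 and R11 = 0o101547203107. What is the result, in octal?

Add column by column in base 8, right to left:
  7+7 = 6 carry 1
  6+0+1 = 7
  6+1 = 7
  6+3 = 1 carry 1
  6+0+1 = 7
  5+2 = 7
  2+7 = 1 carry 1
  3+4+1 = 0 carry 1
  2+5+1 = 0 carry 1
  1+1+1 = 3
  4+0 = 4
  3+1 = 4

0o443001771776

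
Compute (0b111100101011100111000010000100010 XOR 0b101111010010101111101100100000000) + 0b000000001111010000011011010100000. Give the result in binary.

First 0b111100101011100111000010000100010 XOR 0b101111010010101111101100100000000 = 0b010011111001001000101110100100010.
Add column by column in base 2, right to left:
  0+0 = 0
  1+0 = 1
  0+0 = 0
  0+0 = 0
  0+0 = 0
  1+1 = 0 carry 1
  0+0+1 = 1
  0+1 = 1
  1+0 = 1
  0+1 = 1
  1+1 = 0 carry 1
  1+0+1 = 0 carry 1
  1+1+1 = 1 carry 1
  0+1+1 = 0 carry 1
  1+0+1 = 0 carry 1
  0+0+1 = 1
  0+0 = 0
  0+0 = 0
  1+0 = 1
  0+1 = 1
  0+0 = 0
  1+1 = 0 carry 1
  0+1+1 = 0 carry 1
  0+1+1 = 0 carry 1
  1+1+1 = 1 carry 1
  1+0+1 = 0 carry 1
  1+0+1 = 0 carry 1
  1+0+1 = 0 carry 1
  1+0+1 = 0 carry 1
  0+0+1 = 1
  0+0 = 0
  1+0 = 1

0b10100001000011001001001111000010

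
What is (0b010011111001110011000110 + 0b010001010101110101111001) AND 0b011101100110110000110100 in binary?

0b101000110100000110100

Add column by column in base 2, right to left:
  0+1 = 1
  1+0 = 1
  1+0 = 1
  0+1 = 1
  0+1 = 1
  0+1 = 1
  1+1 = 0 carry 1
  1+0+1 = 0 carry 1
  0+1+1 = 0 carry 1
  0+0+1 = 1
  1+1 = 0 carry 1
  1+1+1 = 1 carry 1
  1+1+1 = 1 carry 1
  0+0+1 = 1
  0+1 = 1
  1+0 = 1
  1+1 = 0 carry 1
  1+0+1 = 0 carry 1
  1+1+1 = 1 carry 1
  1+0+1 = 0 carry 1
  0+0+1 = 1
  0+0 = 0
  1+1 = 0 carry 1
  final carry 1
Sum = 0b100101001111101000111111; now AND with 0b011101100110110000110100:
  100101001111101000111111
& 011101100110110000110100
= 000101000110100000110100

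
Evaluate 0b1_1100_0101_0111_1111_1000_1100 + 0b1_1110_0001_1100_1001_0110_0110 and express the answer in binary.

0b11101001110100100011110010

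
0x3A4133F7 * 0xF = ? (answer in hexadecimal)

0x369D20B79

Multiply each base-16 digit by 15, carrying:
  7×15 = 105 → write 9 carry 6
  F×15+6 = 231 → write 7 carry 14
  3×15+14 = 59 → write B carry 3
  3×15+3 = 48 → write 0 carry 3
  1×15+3 = 18 → write 2 carry 1
  4×15+1 = 61 → write D carry 3
  A×15+3 = 153 → write 9 carry 9
  3×15+9 = 54 → write 6 carry 3
  remaining carry: 3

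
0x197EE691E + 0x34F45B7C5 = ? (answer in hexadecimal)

Add column by column in base 16, right to left:
  E+5 = 3 carry 1
  1+C+1 = E
  9+7 = 0 carry 1
  6+B+1 = 2 carry 1
  E+5+1 = 4 carry 1
  E+4+1 = 3 carry 1
  7+F+1 = 7 carry 1
  9+4+1 = E
  1+3 = 4

0x4E73420E3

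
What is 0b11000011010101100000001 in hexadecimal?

0x61ab01

Group the bits into nibbles: 0110 0001 1010 1011 0000 0001 → 61ab01.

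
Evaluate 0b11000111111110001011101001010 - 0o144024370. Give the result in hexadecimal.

0x176eee52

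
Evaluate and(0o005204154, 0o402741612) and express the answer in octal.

0o000200010

AND each oct digit independently (no carries):
  0&4=0, 0&0=0, 5&2=0, 2&7=2, 0&4=0, 4&1=0, 1&6=0, 5&1=1, 4&2=0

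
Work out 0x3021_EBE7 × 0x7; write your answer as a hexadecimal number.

Multiply each base-16 digit by 7, carrying:
  7×7 = 49 → write 1 carry 3
  E×7+3 = 101 → write 5 carry 6
  B×7+6 = 83 → write 3 carry 5
  E×7+5 = 103 → write 7 carry 6
  1×7+6 = 13 → write D
  2×7 = 14 → write E
  0×7 = 0 → write 0
  3×7 = 21 → write 5 carry 1
  remaining carry: 1

0x150ED7351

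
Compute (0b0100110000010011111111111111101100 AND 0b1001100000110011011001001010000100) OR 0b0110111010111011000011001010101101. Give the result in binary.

0b0100110000010011111111111111101100 AND 0b1001100000110011011001001010000100 = 0b0000100000010011011001001010000100.
Then OR with 0b0110111010111011000011001010101101.

0b110111010111011011011001010101101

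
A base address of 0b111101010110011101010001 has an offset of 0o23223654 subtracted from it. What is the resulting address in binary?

0o23223654 = 0b10011010010011110101100 in binary.
Subtract column by column in base 2:
  1-0 → 1
  0-0 → 0
  0-1 → 1 (borrow)
  0-1-1 → 0 (borrow)
  1-0-1 → 0
  0-1 → 1 (borrow)
  1-0-1 → 0
  0-1 → 1 (borrow)
  1-1-1 → 1 (borrow)
  1-1-1 → 1 (borrow)
  1-1-1 → 1 (borrow)
  0-0-1 → 1 (borrow)
  0-0-1 → 1 (borrow)
  1-1-1 → 1 (borrow)
  1-0-1 → 0
  0-0 → 0
  1-1 → 0
  0-0 → 0
  1-1 → 0
  0-1 → 1 (borrow)
  1-0-1 → 0
  1-0 → 1
  1-1 → 0
  1-0 → 1

0b101010000011111110100101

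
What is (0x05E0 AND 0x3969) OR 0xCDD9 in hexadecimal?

0x05E0 AND 0x3969 = 0x0160.
Then OR with 0xCDD9.

0xCDF9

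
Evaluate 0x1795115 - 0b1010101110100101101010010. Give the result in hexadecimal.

0x2205C3

0b1010101110100101101010010 = 0x1574B52 in hexadecimal.
Subtract column by column in base 16:
  5-2 → 3
  1-5 → C (borrow)
  1-B-1 → 5 (borrow)
  5-4-1 → 0
  9-7 → 2
  7-5 → 2
  1-1 → 0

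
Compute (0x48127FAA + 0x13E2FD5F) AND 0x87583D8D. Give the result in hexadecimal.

Add column by column in base 16, right to left:
  A+F = 9 carry 1
  A+5+1 = 0 carry 1
  F+D+1 = D carry 1
  7+F+1 = 7 carry 1
  2+2+1 = 5
  1+E = F
  8+3 = B
  4+1 = 5
Sum = 0x5BF57D09; now AND with 0x87583D8D:
  5&8=0, B&7=3, F&5=5, 5&8=0, 7&3=3, D&D=D, 0&8=0, 9&D=9

0x3503D09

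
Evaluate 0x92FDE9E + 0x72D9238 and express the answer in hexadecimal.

Add column by column in base 16, right to left:
  E+8 = 6 carry 1
  9+3+1 = D
  E+2 = 0 carry 1
  D+9+1 = 7 carry 1
  F+D+1 = D carry 1
  2+2+1 = 5
  9+7 = 0 carry 1
  final carry 1

0x105D70D6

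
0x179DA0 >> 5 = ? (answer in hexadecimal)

0xBCED

5 bits is not a whole number of base-16 digits; in binary: 101111001110110100000 >> 5 = 1011110011101101.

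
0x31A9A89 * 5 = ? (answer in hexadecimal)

0xF8504AD

Multiply each base-16 digit by 5, carrying:
  9×5 = 45 → write D carry 2
  8×5+2 = 42 → write A carry 2
  A×5+2 = 52 → write 4 carry 3
  9×5+3 = 48 → write 0 carry 3
  A×5+3 = 53 → write 5 carry 3
  1×5+3 = 8 → write 8
  3×5 = 15 → write F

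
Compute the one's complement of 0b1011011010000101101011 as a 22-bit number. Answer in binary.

0b0100100101111010010100

Invert each bit: 1011011010000101101011 → 0100100101111010010100.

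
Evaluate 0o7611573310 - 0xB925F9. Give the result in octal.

0o7533350317

0xB925F9 = 0o56222771 in octal.
Subtract column by column in base 8:
  0-1 → 7 (borrow)
  1-7-1 → 1 (borrow)
  3-7-1 → 3 (borrow)
  3-2-1 → 0
  7-2 → 5
  5-2 → 3
  1-6 → 3 (borrow)
  1-5-1 → 3 (borrow)
  6-0-1 → 5
  7-0 → 7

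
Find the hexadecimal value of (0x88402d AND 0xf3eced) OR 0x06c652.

0x86c67f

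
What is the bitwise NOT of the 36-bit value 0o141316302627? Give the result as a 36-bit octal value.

Each oct digit d becomes 7−d:
  1→6, 4→3, 1→6, 3→4, 1→6, 6→1, 3→4, 0→7, 2→5, 6→1, 2→5, 7→0

0o636461475150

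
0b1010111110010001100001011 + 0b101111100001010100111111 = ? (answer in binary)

Add column by column in base 2, right to left:
  1+1 = 0 carry 1
  1+1+1 = 1 carry 1
  0+1+1 = 0 carry 1
  1+1+1 = 1 carry 1
  0+1+1 = 0 carry 1
  0+1+1 = 0 carry 1
  0+0+1 = 1
  0+0 = 0
  1+1 = 0 carry 1
  1+0+1 = 0 carry 1
  0+1+1 = 0 carry 1
  0+0+1 = 1
  0+1 = 1
  1+0 = 1
  0+0 = 0
  0+0 = 0
  1+0 = 1
  1+1 = 0 carry 1
  1+1+1 = 1 carry 1
  1+1+1 = 1 carry 1
  1+1+1 = 1 carry 1
  0+1+1 = 0 carry 1
  1+0+1 = 0 carry 1
  0+1+1 = 0 carry 1
  1+0+1 = 0 carry 1
  final carry 1

0b10000111010011100001001010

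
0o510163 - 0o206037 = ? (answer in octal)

Subtract column by column in base 8:
  3-7 → 4 (borrow)
  6-3-1 → 2
  1-0 → 1
  0-6 → 2 (borrow)
  1-0-1 → 0
  5-2 → 3

0o302124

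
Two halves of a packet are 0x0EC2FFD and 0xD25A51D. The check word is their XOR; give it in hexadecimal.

XOR each hex digit independently (no carries):
  0^D=D, E^2=C, C^5=9, 2^A=8, F^5=A, F^1=E, D^D=0

0xDC98AE0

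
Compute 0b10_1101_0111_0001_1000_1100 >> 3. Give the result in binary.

0b1011010111000110001

Right shift by 3: drop the 3 least-significant bits.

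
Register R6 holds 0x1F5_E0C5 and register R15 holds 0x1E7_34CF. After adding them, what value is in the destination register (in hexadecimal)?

0x3DD1594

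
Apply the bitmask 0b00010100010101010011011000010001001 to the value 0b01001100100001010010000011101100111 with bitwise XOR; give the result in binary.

XOR bit by bit (1 where the bits differ):
  01001100100001010010000011101100111
^ 00010100010101010011011000010001001
= 01011000110100000001011011111101110

0b01011000110100000001011011111101110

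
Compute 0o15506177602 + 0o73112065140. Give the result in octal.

Add column by column in base 8, right to left:
  2+0 = 2
  0+4 = 4
  6+1 = 7
  7+5 = 4 carry 1
  7+6+1 = 6 carry 1
  1+0+1 = 2
  6+2 = 0 carry 1
  0+1+1 = 2
  5+1 = 6
  5+3 = 0 carry 1
  1+7+1 = 1 carry 1
  final carry 1

0o110620264742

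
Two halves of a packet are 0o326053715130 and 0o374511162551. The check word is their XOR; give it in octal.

XOR each oct digit independently (no carries):
  3^3=0, 2^7=5, 6^4=2, 0^5=5, 5^1=4, 3^1=2, 7^1=6, 1^6=7, 5^2=7, 1^5=4, 3^5=6, 0^1=1

0o052542677461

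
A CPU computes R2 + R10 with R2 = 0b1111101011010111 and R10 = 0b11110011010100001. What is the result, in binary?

Add column by column in base 2, right to left:
  1+1 = 0 carry 1
  1+0+1 = 0 carry 1
  1+0+1 = 0 carry 1
  0+0+1 = 1
  1+0 = 1
  0+1 = 1
  1+0 = 1
  1+1 = 0 carry 1
  0+0+1 = 1
  1+1 = 0 carry 1
  0+1+1 = 0 carry 1
  1+0+1 = 0 carry 1
  1+0+1 = 0 carry 1
  1+1+1 = 1 carry 1
  1+1+1 = 1 carry 1
  1+1+1 = 1 carry 1
  0+1+1 = 0 carry 1
  final carry 1

0b101110000101111000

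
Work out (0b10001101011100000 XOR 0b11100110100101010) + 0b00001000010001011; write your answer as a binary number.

First 0b10001101011100000 XOR 0b11100110100101010 = 0b01101011111001010.
Add column by column in base 2, right to left:
  0+1 = 1
  1+1 = 0 carry 1
  0+0+1 = 1
  1+1 = 0 carry 1
  0+0+1 = 1
  0+0 = 0
  1+0 = 1
  1+1 = 0 carry 1
  1+0+1 = 0 carry 1
  1+0+1 = 0 carry 1
  1+0+1 = 0 carry 1
  0+0+1 = 1
  1+1 = 0 carry 1
  0+0+1 = 1
  1+0 = 1
  1+0 = 1

0b1110100001010101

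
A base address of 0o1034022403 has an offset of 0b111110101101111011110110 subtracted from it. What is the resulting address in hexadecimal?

0x775460D

0o1034022403 = 0x8702503 in hexadecimal.
0b111110101101111011110110 = 0xFADEF6 in hexadecimal.
Subtract column by column in base 16:
  3-6 → D (borrow)
  0-F-1 → 0 (borrow)
  5-E-1 → 6 (borrow)
  2-D-1 → 4 (borrow)
  0-A-1 → 5 (borrow)
  7-F-1 → 7 (borrow)
  8-0-1 → 7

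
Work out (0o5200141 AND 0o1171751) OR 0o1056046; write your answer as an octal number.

0o1056147

0o5200141 AND 0o1171751 = 0o1000141.
Then OR with 0o1056046.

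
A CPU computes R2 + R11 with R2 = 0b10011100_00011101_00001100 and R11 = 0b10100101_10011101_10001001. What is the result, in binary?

Add column by column in base 2, right to left:
  0+1 = 1
  0+0 = 0
  1+0 = 1
  1+1 = 0 carry 1
  0+0+1 = 1
  0+0 = 0
  0+0 = 0
  0+1 = 1
  1+1 = 0 carry 1
  0+0+1 = 1
  1+1 = 0 carry 1
  1+1+1 = 1 carry 1
  1+1+1 = 1 carry 1
  0+0+1 = 1
  0+0 = 0
  0+1 = 1
  0+1 = 1
  0+0 = 0
  1+1 = 0 carry 1
  1+0+1 = 0 carry 1
  1+0+1 = 0 carry 1
  0+1+1 = 0 carry 1
  0+0+1 = 1
  1+1 = 0 carry 1
  final carry 1

0b1010000011011101010010101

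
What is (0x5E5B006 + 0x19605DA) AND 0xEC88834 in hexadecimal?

0x6488020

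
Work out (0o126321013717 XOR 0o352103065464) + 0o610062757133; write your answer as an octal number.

0o1104305055526

First 0o126321013717 XOR 0o352103065464 = 0o274222076373.
Add column by column in base 8, right to left:
  3+3 = 6
  7+3 = 2 carry 1
  3+1+1 = 5
  6+7 = 5 carry 1
  7+5+1 = 5 carry 1
  0+7+1 = 0 carry 1
  2+2+1 = 5
  2+6 = 0 carry 1
  2+0+1 = 3
  4+0 = 4
  7+1 = 0 carry 1
  2+6+1 = 1 carry 1
  final carry 1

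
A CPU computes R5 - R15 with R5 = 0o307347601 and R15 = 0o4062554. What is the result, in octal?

Subtract column by column in base 8:
  1-4 → 5 (borrow)
  0-5-1 → 2 (borrow)
  6-5-1 → 0
  7-2 → 5
  4-6 → 6 (borrow)
  3-0-1 → 2
  7-4 → 3
  0-0 → 0
  3-0 → 3

0o303265025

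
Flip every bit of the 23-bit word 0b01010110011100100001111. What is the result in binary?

0b10101001100011011110000

Invert each bit: 01010110011100100001111 → 10101001100011011110000.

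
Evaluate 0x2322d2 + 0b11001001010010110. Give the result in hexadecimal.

0x24b568

0b11001001010010110 = 0x19296 in hexadecimal.
Add column by column in base 16, right to left:
  2+6 = 8
  d+9 = 6 carry 1
  2+2+1 = 5
  2+9 = b
  3+1 = 4
  2+0 = 2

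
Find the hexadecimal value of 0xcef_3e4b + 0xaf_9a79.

Add column by column in base 16, right to left:
  b+9 = 4 carry 1
  4+7+1 = c
  e+a = 8 carry 1
  3+9+1 = d
  f+f = e carry 1
  e+a+1 = 9 carry 1
  c+0+1 = d

0xd9ed8c4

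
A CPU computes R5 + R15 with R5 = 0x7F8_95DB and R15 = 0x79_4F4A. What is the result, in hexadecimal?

0x871E525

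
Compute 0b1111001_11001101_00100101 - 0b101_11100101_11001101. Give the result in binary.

Subtract column by column in base 2:
  1-1 → 0
  0-0 → 0
  1-1 → 0
  0-1 → 1 (borrow)
  0-0-1 → 1 (borrow)
  1-0-1 → 0
  0-1 → 1 (borrow)
  0-1-1 → 0 (borrow)
  1-1-1 → 1 (borrow)
  0-0-1 → 1 (borrow)
  1-1-1 → 1 (borrow)
  1-0-1 → 0
  0-0 → 0
  0-1 → 1 (borrow)
  1-1-1 → 1 (borrow)
  1-1-1 → 1 (borrow)
  1-1-1 → 1 (borrow)
  0-0-1 → 1 (borrow)
  0-1-1 → 0 (borrow)
  1-0-1 → 0
  1-0 → 1
  1-0 → 1
  1-0 → 1

0b11100111110011101011000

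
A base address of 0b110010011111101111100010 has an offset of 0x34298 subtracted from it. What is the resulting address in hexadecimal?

0xC6B94A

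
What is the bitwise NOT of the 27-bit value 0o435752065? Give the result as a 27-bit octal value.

Each oct digit d becomes 7−d:
  4→3, 3→4, 5→2, 7→0, 5→2, 2→5, 0→7, 6→1, 5→2

0o342025712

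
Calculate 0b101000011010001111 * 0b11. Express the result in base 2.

0b1111001001110101101

Multiply each base-2 digit by 3, carrying:
  1×3 = 3 → write 1 carry 1
  1×3+1 = 4 → write 0 carry 2
  1×3+2 = 5 → write 1 carry 2
  1×3+2 = 5 → write 1 carry 2
  0×3+2 = 2 → write 0 carry 1
  0×3+1 = 1 → write 1
  0×3 = 0 → write 0
  1×3 = 3 → write 1 carry 1
  0×3+1 = 1 → write 1
  1×3 = 3 → write 1 carry 1
  1×3+1 = 4 → write 0 carry 2
  0×3+2 = 2 → write 0 carry 1
  0×3+1 = 1 → write 1
  0×3 = 0 → write 0
  0×3 = 0 → write 0
  1×3 = 3 → write 1 carry 1
  0×3+1 = 1 → write 1
  1×3 = 3 → write 1 carry 1
  remaining carry: 1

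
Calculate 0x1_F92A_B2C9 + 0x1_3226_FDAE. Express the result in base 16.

Add column by column in base 16, right to left:
  9+E = 7 carry 1
  C+A+1 = 7 carry 1
  2+D+1 = 0 carry 1
  B+F+1 = B carry 1
  A+6+1 = 1 carry 1
  2+2+1 = 5
  9+2 = B
  F+3 = 2 carry 1
  1+1+1 = 3

0x32B51B077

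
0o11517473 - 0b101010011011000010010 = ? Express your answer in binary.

0b100010110100100101001

0o11517473 = 0b1001101001111100111011 in binary.
Subtract column by column in base 2:
  1-0 → 1
  1-1 → 0
  0-0 → 0
  1-0 → 1
  1-1 → 0
  1-0 → 1
  0-0 → 0
  0-0 → 0
  1-0 → 1
  1-1 → 0
  1-1 → 0
  1-0 → 1
  1-1 → 0
  0-1 → 1 (borrow)
  0-0-1 → 1 (borrow)
  1-0-1 → 0
  0-1 → 1 (borrow)
  1-0-1 → 0
  1-1 → 0
  0-0 → 0
  0-1 → 1 (borrow)
  1-0-1 → 0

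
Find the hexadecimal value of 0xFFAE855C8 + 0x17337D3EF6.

Add column by column in base 16, right to left:
  8+6 = E
  C+F = B carry 1
  5+E+1 = 4 carry 1
  5+3+1 = 9
  8+D = 5 carry 1
  E+7+1 = 6 carry 1
  A+3+1 = E
  F+3 = 2 carry 1
  F+7+1 = 7 carry 1
  0+1+1 = 2

0x272E6594BE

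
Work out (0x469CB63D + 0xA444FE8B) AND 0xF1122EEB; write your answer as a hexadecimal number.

0xE00024C8

Add column by column in base 16, right to left:
  D+B = 8 carry 1
  3+8+1 = C
  6+E = 4 carry 1
  B+F+1 = B carry 1
  C+4+1 = 1 carry 1
  9+4+1 = E
  6+4 = A
  4+A = E
Sum = 0xEAE1B4C8; now AND with 0xF1122EEB:
  E&F=E, A&1=0, E&1=0, 1&2=0, B&2=2, 4&E=4, C&E=C, 8&B=8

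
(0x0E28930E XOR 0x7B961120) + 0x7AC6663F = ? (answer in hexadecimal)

0xF084E86D

First 0x0E28930E XOR 0x7B961120 = 0x75BE822E.
Add column by column in base 16, right to left:
  E+F = D carry 1
  2+3+1 = 6
  2+6 = 8
  8+6 = E
  E+6 = 4 carry 1
  B+C+1 = 8 carry 1
  5+A+1 = 0 carry 1
  7+7+1 = F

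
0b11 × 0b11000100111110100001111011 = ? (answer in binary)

0b1001001110111011100101110001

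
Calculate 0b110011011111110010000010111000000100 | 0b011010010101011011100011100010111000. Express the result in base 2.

0b111011011111111011100011111010111100

OR bit by bit (1 where either bit is 1):
  110011011111110010000010111000000100
| 011010010101011011100011100010111000
= 111011011111111011100011111010111100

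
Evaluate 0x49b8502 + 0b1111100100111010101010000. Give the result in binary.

0x49b8502 = 0b100100110111000010100000010 in binary.
Add column by column in base 2, right to left:
  0+0 = 0
  1+0 = 1
  0+0 = 0
  0+0 = 0
  0+1 = 1
  0+0 = 0
  0+1 = 1
  0+0 = 0
  1+1 = 0 carry 1
  0+0+1 = 1
  1+1 = 0 carry 1
  0+0+1 = 1
  0+1 = 1
  0+1 = 1
  0+1 = 1
  1+0 = 1
  1+0 = 1
  1+1 = 0 carry 1
  0+0+1 = 1
  1+0 = 1
  1+1 = 0 carry 1
  0+1+1 = 0 carry 1
  0+1+1 = 0 carry 1
  1+1+1 = 1 carry 1
  0+1+1 = 0 carry 1
  0+0+1 = 1
  1+0 = 1

0b110100011011111101001010010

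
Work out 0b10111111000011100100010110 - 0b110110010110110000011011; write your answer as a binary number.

0b10001000101100110011111011

Subtract column by column in base 2:
  0-1 → 1 (borrow)
  1-1-1 → 1 (borrow)
  1-0-1 → 0
  0-1 → 1 (borrow)
  1-1-1 → 1 (borrow)
  0-0-1 → 1 (borrow)
  0-0-1 → 1 (borrow)
  0-0-1 → 1 (borrow)
  1-0-1 → 0
  0-0 → 0
  0-1 → 1 (borrow)
  1-1-1 → 1 (borrow)
  1-0-1 → 0
  1-1 → 0
  0-1 → 1 (borrow)
  0-0-1 → 1 (borrow)
  0-1-1 → 0 (borrow)
  0-0-1 → 1 (borrow)
  1-0-1 → 0
  1-1 → 0
  1-1 → 0
  1-0 → 1
  1-1 → 0
  1-1 → 0
  0-0 → 0
  1-0 → 1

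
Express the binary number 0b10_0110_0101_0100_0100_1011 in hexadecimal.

0x26544B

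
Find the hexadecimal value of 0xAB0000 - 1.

0xAAFFFF

The trailing 4 digits are 0, so subtracting 1 borrows through: they become F and the next digit up decrements.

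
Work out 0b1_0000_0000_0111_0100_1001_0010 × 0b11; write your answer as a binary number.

0b11000000010101110110110110

Multiply each base-2 digit by 3, carrying:
  0×3 = 0 → write 0
  1×3 = 3 → write 1 carry 1
  0×3+1 = 1 → write 1
  0×3 = 0 → write 0
  1×3 = 3 → write 1 carry 1
  0×3+1 = 1 → write 1
  0×3 = 0 → write 0
  1×3 = 3 → write 1 carry 1
  0×3+1 = 1 → write 1
  0×3 = 0 → write 0
  1×3 = 3 → write 1 carry 1
  0×3+1 = 1 → write 1
  1×3 = 3 → write 1 carry 1
  1×3+1 = 4 → write 0 carry 2
  1×3+2 = 5 → write 1 carry 2
  0×3+2 = 2 → write 0 carry 1
  0×3+1 = 1 → write 1
  0×3 = 0 → write 0
  0×3 = 0 → write 0
  0×3 = 0 → write 0
  0×3 = 0 → write 0
  0×3 = 0 → write 0
  0×3 = 0 → write 0
  0×3 = 0 → write 0
  1×3 = 3 → write 1 carry 1
  remaining carry: 1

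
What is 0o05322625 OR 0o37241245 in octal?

0o37363665

OR each oct digit independently (no carries):
  0|3=3, 5|7=7, 3|2=3, 2|4=6, 2|1=3, 6|2=6, 2|4=6, 5|5=5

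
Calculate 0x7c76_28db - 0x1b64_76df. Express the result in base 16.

Subtract column by column in base 16:
  b-f → c (borrow)
  d-d-1 → f (borrow)
  8-6-1 → 1
  2-7 → b (borrow)
  6-4-1 → 1
  7-6 → 1
  c-b → 1
  7-1 → 6

0x6111b1fc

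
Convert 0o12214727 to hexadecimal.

0x2919D7

Each octal digit is 3 bits: 1=001 2=010 2=010 1=001 4=100 7=111 2=010 7=111.
Group the bits into nibbles: 0010 1001 0001 1001 1101 0111 → 2919D7.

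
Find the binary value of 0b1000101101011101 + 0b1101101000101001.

0b10110010110000110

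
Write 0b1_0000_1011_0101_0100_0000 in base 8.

0o4132500

Group the bits in threes: 100 001 011 010 101 000 000 → 4132500.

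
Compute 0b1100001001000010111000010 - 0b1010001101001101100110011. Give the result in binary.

0b1111011110101010001111

Subtract column by column in base 2:
  0-1 → 1 (borrow)
  1-1-1 → 1 (borrow)
  0-0-1 → 1 (borrow)
  0-0-1 → 1 (borrow)
  0-1-1 → 0 (borrow)
  0-1-1 → 0 (borrow)
  1-0-1 → 0
  1-0 → 1
  1-1 → 0
  0-1 → 1 (borrow)
  1-0-1 → 0
  0-1 → 1 (borrow)
  0-1-1 → 0 (borrow)
  0-0-1 → 1 (borrow)
  0-0-1 → 1 (borrow)
  1-1-1 → 1 (borrow)
  0-0-1 → 1 (borrow)
  0-1-1 → 0 (borrow)
  1-1-1 → 1 (borrow)
  0-0-1 → 1 (borrow)
  0-0-1 → 1 (borrow)
  0-0-1 → 1 (borrow)
  0-1-1 → 0 (borrow)
  1-0-1 → 0
  1-1 → 0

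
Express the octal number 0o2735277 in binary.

0b10111011101010111111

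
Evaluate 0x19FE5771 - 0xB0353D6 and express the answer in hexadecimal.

0xEFB039B

Subtract column by column in base 16:
  1-6 → B (borrow)
  7-D-1 → 9 (borrow)
  7-3-1 → 3
  5-5 → 0
  E-3 → B
  F-0 → F
  9-B → E (borrow)
  1-0-1 → 0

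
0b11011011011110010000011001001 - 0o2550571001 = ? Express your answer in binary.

0o2550571001 = 0b10101101000101111001000000001 in binary.
Subtract column by column in base 2:
  1-1 → 0
  0-0 → 0
  0-0 → 0
  1-0 → 1
  0-0 → 0
  0-0 → 0
  1-0 → 1
  1-0 → 1
  0-0 → 0
  0-1 → 1 (borrow)
  0-0-1 → 1 (borrow)
  0-0-1 → 1 (borrow)
  0-1-1 → 0 (borrow)
  1-1-1 → 1 (borrow)
  0-1-1 → 0 (borrow)
  0-1-1 → 0 (borrow)
  1-0-1 → 0
  1-1 → 0
  1-0 → 1
  1-0 → 1
  0-0 → 0
  1-1 → 0
  1-0 → 1
  0-1 → 1 (borrow)
  1-1-1 → 1 (borrow)
  1-0-1 → 0
  0-1 → 1 (borrow)
  1-0-1 → 0
  1-1 → 0

0b101110011000010111011001000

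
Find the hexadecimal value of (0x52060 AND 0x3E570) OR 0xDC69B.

0xDE6FB

0x52060 AND 0x3E570 = 0x12060.
Then OR with 0xDC69B.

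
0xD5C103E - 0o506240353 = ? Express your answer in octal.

0xD5C103E = 0o1527010076 in octal.
Subtract column by column in base 8:
  6-3 → 3
  7-5 → 2
  0-3 → 5 (borrow)
  0-0-1 → 7 (borrow)
  1-4-1 → 4 (borrow)
  0-2-1 → 5 (borrow)
  7-6-1 → 0
  2-0 → 2
  5-5 → 0
  1-0 → 1

0o1020547523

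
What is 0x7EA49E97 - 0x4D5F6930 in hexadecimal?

Subtract column by column in base 16:
  7-0 → 7
  9-3 → 6
  E-9 → 5
  9-6 → 3
  4-F → 5 (borrow)
  A-5-1 → 4
  E-D → 1
  7-4 → 3

0x31453567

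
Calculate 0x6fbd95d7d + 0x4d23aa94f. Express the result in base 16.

Add column by column in base 16, right to left:
  d+f = c carry 1
  7+4+1 = c
  d+9 = 6 carry 1
  5+a+1 = 0 carry 1
  9+a+1 = 4 carry 1
  d+3+1 = 1 carry 1
  b+2+1 = e
  f+d = c carry 1
  6+4+1 = b

0xbce1406cc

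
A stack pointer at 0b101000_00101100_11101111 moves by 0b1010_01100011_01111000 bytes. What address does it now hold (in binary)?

0b1100101001000001100111

Add column by column in base 2, right to left:
  1+0 = 1
  1+0 = 1
  1+0 = 1
  1+1 = 0 carry 1
  0+1+1 = 0 carry 1
  1+1+1 = 1 carry 1
  1+1+1 = 1 carry 1
  1+0+1 = 0 carry 1
  0+1+1 = 0 carry 1
  0+1+1 = 0 carry 1
  1+0+1 = 0 carry 1
  1+0+1 = 0 carry 1
  0+0+1 = 1
  1+1 = 0 carry 1
  0+1+1 = 0 carry 1
  0+0+1 = 1
  0+0 = 0
  0+1 = 1
  0+0 = 0
  1+1 = 0 carry 1
  0+0+1 = 1
  1+0 = 1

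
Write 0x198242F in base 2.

0b1100110000010010000101111

Expand each hex digit to 4 bits: 1=0001 9=1001 8=1000 2=0010 4=0100 2=0010 F=1111.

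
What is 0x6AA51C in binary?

0b11010101010010100011100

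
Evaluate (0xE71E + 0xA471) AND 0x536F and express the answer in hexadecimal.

0x30F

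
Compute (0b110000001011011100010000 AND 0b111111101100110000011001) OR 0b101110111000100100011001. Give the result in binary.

0b111110111000110100011001

0b110000001011011100010000 AND 0b111111101100110000011001 = 0b110000001000010000010000.
Then OR with 0b101110111000100100011001.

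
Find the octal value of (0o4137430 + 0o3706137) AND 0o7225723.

0o5523

Add column by column in base 8, right to left:
  0+7 = 7
  3+3 = 6
  4+1 = 5
  7+6 = 5 carry 1
  3+0+1 = 4
  1+7 = 0 carry 1
  4+3+1 = 0 carry 1
  final carry 1
Sum = 0o10045567; now AND with 0o7225723:
  1&0=0, 0&7=0, 0&2=0, 4&2=0, 5&5=5, 5&7=5, 6&2=2, 7&3=3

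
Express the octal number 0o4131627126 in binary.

Each octal digit is 3 bits: 4=100 1=001 3=011 1=001 6=110 2=010 7=111 1=001 2=010 6=110.

0b100001011001110010111001010110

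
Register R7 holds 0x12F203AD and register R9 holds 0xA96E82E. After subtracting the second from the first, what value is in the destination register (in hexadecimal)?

Subtract column by column in base 16:
  D-E → F (borrow)
  A-2-1 → 7
  3-8 → B (borrow)
  0-E-1 → 1 (borrow)
  2-6-1 → B (borrow)
  F-9-1 → 5
  2-A → 8 (borrow)
  1-0-1 → 0

0x85B1B7F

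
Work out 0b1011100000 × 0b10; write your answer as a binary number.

0b10111000000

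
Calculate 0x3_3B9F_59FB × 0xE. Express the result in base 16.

0x2D42B6EBBA

Multiply each base-16 digit by 14, carrying:
  B×14 = 154 → write A carry 9
  F×14+9 = 219 → write B carry 13
  9×14+13 = 139 → write B carry 8
  5×14+8 = 78 → write E carry 4
  F×14+4 = 214 → write 6 carry 13
  9×14+13 = 139 → write B carry 8
  B×14+8 = 162 → write 2 carry 10
  3×14+10 = 52 → write 4 carry 3
  3×14+3 = 45 → write D carry 2
  remaining carry: 2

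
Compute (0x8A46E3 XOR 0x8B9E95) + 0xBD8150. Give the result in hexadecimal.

0xBF59C6

First 0x8A46E3 XOR 0x8B9E95 = 0x01D876.
Add column by column in base 16, right to left:
  6+0 = 6
  7+5 = C
  8+1 = 9
  D+8 = 5 carry 1
  1+D+1 = F
  0+B = B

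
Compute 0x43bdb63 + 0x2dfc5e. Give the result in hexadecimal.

Add column by column in base 16, right to left:
  3+e = 1 carry 1
  6+5+1 = c
  b+c = 7 carry 1
  d+f+1 = d carry 1
  b+d+1 = 9 carry 1
  3+2+1 = 6
  4+0 = 4

0x469d7c1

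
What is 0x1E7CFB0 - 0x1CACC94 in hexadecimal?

0x1D031C

Subtract column by column in base 16:
  0-4 → C (borrow)
  B-9-1 → 1
  F-C → 3
  C-C → 0
  7-A → D (borrow)
  E-C-1 → 1
  1-1 → 0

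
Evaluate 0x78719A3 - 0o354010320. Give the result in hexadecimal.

0o354010320 = 0x3B010D0 in hexadecimal.
Subtract column by column in base 16:
  3-0 → 3
  A-D → D (borrow)
  9-0-1 → 8
  1-1 → 0
  7-0 → 7
  8-B → D (borrow)
  7-3-1 → 3

0x3D708D3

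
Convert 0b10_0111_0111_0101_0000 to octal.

0o473520

Group the bits in threes: 100 111 011 101 010 000 → 473520.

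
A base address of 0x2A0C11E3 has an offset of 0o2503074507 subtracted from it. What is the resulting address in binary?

0x2A0C11E3 = 0b101010000011000001000111100011 in binary.
0o2503074507 = 0b10101000011000111100101000111 in binary.
Subtract column by column in base 2:
  1-1 → 0
  1-1 → 0
  0-1 → 1 (borrow)
  0-0-1 → 1 (borrow)
  0-0-1 → 1 (borrow)
  1-0-1 → 0
  1-1 → 0
  1-0 → 1
  1-1 → 0
  0-0 → 0
  0-0 → 0
  0-1 → 1 (borrow)
  1-1-1 → 1 (borrow)
  0-1-1 → 0 (borrow)
  0-1-1 → 0 (borrow)
  0-0-1 → 1 (borrow)
  0-0-1 → 1 (borrow)
  0-0-1 → 1 (borrow)
  1-1-1 → 1 (borrow)
  1-1-1 → 1 (borrow)
  0-0-1 → 1 (borrow)
  0-0-1 → 1 (borrow)
  0-0-1 → 1 (borrow)
  0-0-1 → 1 (borrow)
  0-1-1 → 0 (borrow)
  1-0-1 → 0
  0-1 → 1 (borrow)
  1-0-1 → 0
  0-1 → 1 (borrow)
  1-0-1 → 0

0b10100111111111001100010011100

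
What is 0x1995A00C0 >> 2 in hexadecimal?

0x66568030

2 bits is not a whole number of base-16 digits; in binary: 110011001010110100000000011000000 >> 2 = 1100110010101101000000000110000.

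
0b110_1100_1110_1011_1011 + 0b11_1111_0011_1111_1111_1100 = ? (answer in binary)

0b10001100000111010110111

Add column by column in base 2, right to left:
  1+0 = 1
  1+0 = 1
  0+1 = 1
  1+1 = 0 carry 1
  1+1+1 = 1 carry 1
  1+1+1 = 1 carry 1
  0+1+1 = 0 carry 1
  1+1+1 = 1 carry 1
  0+1+1 = 0 carry 1
  1+1+1 = 1 carry 1
  1+1+1 = 1 carry 1
  1+1+1 = 1 carry 1
  0+1+1 = 0 carry 1
  0+1+1 = 0 carry 1
  1+0+1 = 0 carry 1
  1+0+1 = 0 carry 1
  0+1+1 = 0 carry 1
  1+1+1 = 1 carry 1
  1+1+1 = 1 carry 1
  0+1+1 = 0 carry 1
  0+1+1 = 0 carry 1
  0+1+1 = 0 carry 1
  final carry 1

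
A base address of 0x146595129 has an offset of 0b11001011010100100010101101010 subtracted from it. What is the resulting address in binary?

0b100101100111011110000101110111111

0x146595129 = 0b101000110010110010101000100101001 in binary.
Subtract column by column in base 2:
  1-0 → 1
  0-1 → 1 (borrow)
  0-0-1 → 1 (borrow)
  1-1-1 → 1 (borrow)
  0-0-1 → 1 (borrow)
  1-1-1 → 1 (borrow)
  0-1-1 → 0 (borrow)
  0-0-1 → 1 (borrow)
  1-1-1 → 1 (borrow)
  0-0-1 → 1 (borrow)
  0-1-1 → 0 (borrow)
  0-0-1 → 1 (borrow)
  1-0-1 → 0
  0-0 → 0
  1-1 → 0
  0-0 → 0
  1-0 → 1
  0-1 → 1 (borrow)
  0-0-1 → 1 (borrow)
  1-1-1 → 1 (borrow)
  1-0-1 → 0
  0-1 → 1 (borrow)
  1-1-1 → 1 (borrow)
  0-0-1 → 1 (borrow)
  0-1-1 → 0 (borrow)
  1-0-1 → 0
  1-0 → 1
  0-1 → 1 (borrow)
  0-1-1 → 0 (borrow)
  0-0-1 → 1 (borrow)
  1-0-1 → 0
  0-0 → 0
  1-0 → 1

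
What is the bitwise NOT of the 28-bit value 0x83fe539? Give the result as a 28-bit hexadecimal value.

Each hex digit d becomes f−d:
  8→7, 3→c, f→0, e→1, 5→a, 3→c, 9→6

0x7c01ac6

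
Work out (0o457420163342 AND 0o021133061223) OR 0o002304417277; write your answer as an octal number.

0o457420163342 AND 0o021133061223 = 0o001020061202.
Then OR with 0o002304417277.

0o3324477277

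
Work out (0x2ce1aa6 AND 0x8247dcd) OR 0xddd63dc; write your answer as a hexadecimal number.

0xddd7bdc

0x2ce1aa6 AND 0x8247dcd = 0x0041884.
Then OR with 0xddd63dc.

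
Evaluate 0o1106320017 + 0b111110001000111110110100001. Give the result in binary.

0o1106320017 = 0b1001000110011010000000001111 in binary.
Add column by column in base 2, right to left:
  1+1 = 0 carry 1
  1+0+1 = 0 carry 1
  1+0+1 = 0 carry 1
  1+0+1 = 0 carry 1
  0+0+1 = 1
  0+1 = 1
  0+0 = 0
  0+1 = 1
  0+1 = 1
  0+0 = 0
  0+1 = 1
  0+1 = 1
  0+1 = 1
  1+1 = 0 carry 1
  0+1+1 = 0 carry 1
  1+0+1 = 0 carry 1
  1+0+1 = 0 carry 1
  0+0+1 = 1
  0+1 = 1
  1+0 = 1
  1+0 = 1
  0+0 = 0
  0+1 = 1
  0+1 = 1
  1+1 = 0 carry 1
  0+1+1 = 0 carry 1
  0+1+1 = 0 carry 1
  1+0+1 = 0 carry 1
  final carry 1

0b10000110111100001110110110000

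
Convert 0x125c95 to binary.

Expand each hex digit to 4 bits: 1=0001 2=0010 5=0101 c=1100 9=1001 5=0101.

0b100100101110010010101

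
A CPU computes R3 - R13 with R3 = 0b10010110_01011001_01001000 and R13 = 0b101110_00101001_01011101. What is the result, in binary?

0b11010000010111111101011

Subtract column by column in base 2:
  0-1 → 1 (borrow)
  0-0-1 → 1 (borrow)
  0-1-1 → 0 (borrow)
  1-1-1 → 1 (borrow)
  0-1-1 → 0 (borrow)
  0-0-1 → 1 (borrow)
  1-1-1 → 1 (borrow)
  0-0-1 → 1 (borrow)
  1-1-1 → 1 (borrow)
  0-0-1 → 1 (borrow)
  0-0-1 → 1 (borrow)
  1-1-1 → 1 (borrow)
  1-0-1 → 0
  0-1 → 1 (borrow)
  1-0-1 → 0
  0-0 → 0
  0-0 → 0
  1-1 → 0
  1-1 → 0
  0-1 → 1 (borrow)
  1-0-1 → 0
  0-1 → 1 (borrow)
  0-0-1 → 1 (borrow)
  1-0-1 → 0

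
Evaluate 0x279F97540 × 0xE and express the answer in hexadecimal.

Multiply each base-16 digit by 14, carrying:
  0×14 = 0 → write 0
  4×14 = 56 → write 8 carry 3
  5×14+3 = 73 → write 9 carry 4
  7×14+4 = 102 → write 6 carry 6
  9×14+6 = 132 → write 4 carry 8
  F×14+8 = 218 → write A carry 13
  9×14+13 = 139 → write B carry 8
  7×14+8 = 106 → write A carry 6
  2×14+6 = 34 → write 2 carry 2
  remaining carry: 2

0x22ABA46980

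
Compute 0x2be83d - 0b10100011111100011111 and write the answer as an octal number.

0o10324436

0x2be83d = 0o12764075 in octal.
0b10100011111100011111 = 0o2437437 in octal.
Subtract column by column in base 8:
  5-7 → 6 (borrow)
  7-3-1 → 3
  0-4 → 4 (borrow)
  4-7-1 → 4 (borrow)
  6-3-1 → 2
  7-4 → 3
  2-2 → 0
  1-0 → 1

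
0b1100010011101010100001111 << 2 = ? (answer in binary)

0b110001001110101010000111100

Left shift by 2: append 2 zero bits.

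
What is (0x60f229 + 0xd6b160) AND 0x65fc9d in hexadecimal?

Add column by column in base 16, right to left:
  9+0 = 9
  2+6 = 8
  2+1 = 3
  f+b = a carry 1
  0+6+1 = 7
  6+d = 3 carry 1
  final carry 1
Sum = 0x137a389; now AND with 0x65fc9d:
  1&0=0, 3&6=2, 7&5=5, a&f=a, 3&c=0, 8&9=8, 9&d=9

0x25a089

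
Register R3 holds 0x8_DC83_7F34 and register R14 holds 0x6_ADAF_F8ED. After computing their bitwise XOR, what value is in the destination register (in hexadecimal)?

XOR each hex digit independently (no carries):
  8^6=E, D^A=7, C^D=1, 8^A=2, 3^F=C, 7^F=8, F^8=7, 3^E=D, 4^D=9

0xE712C87D9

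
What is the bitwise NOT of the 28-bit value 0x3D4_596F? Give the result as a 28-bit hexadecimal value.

Each hex digit d becomes F−d:
  3→C, D→2, 4→B, 5→A, 9→6, 6→9, F→0

0xC2BA690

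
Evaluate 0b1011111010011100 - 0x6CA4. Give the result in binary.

0b101000111111000

0x6CA4 = 0b110110010100100 in binary.
Subtract column by column in base 2:
  0-0 → 0
  0-0 → 0
  1-1 → 0
  1-0 → 1
  1-0 → 1
  0-1 → 1 (borrow)
  0-0-1 → 1 (borrow)
  1-1-1 → 1 (borrow)
  0-0-1 → 1 (borrow)
  1-0-1 → 0
  1-1 → 0
  1-1 → 0
  1-0 → 1
  1-1 → 0
  0-1 → 1 (borrow)
  1-0-1 → 0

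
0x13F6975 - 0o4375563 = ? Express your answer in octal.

0o113267002

0x13F6975 = 0o117664565 in octal.
Subtract column by column in base 8:
  5-3 → 2
  6-6 → 0
  5-5 → 0
  4-5 → 7 (borrow)
  6-7-1 → 6 (borrow)
  6-3-1 → 2
  7-4 → 3
  1-0 → 1
  1-0 → 1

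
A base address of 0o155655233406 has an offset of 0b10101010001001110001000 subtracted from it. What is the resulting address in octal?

0b10101010001001110001000 = 0o25211610 in octal.
Subtract column by column in base 8:
  6-0 → 6
  0-1 → 7 (borrow)
  4-6-1 → 5 (borrow)
  3-1-1 → 1
  3-1 → 2
  2-2 → 0
  5-5 → 0
  5-2 → 3
  6-0 → 6
  5-0 → 5
  5-0 → 5
  1-0 → 1

0o155630021576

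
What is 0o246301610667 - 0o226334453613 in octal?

0o17745135054

Subtract column by column in base 8:
  7-3 → 4
  6-1 → 5
  6-6 → 0
  0-3 → 5 (borrow)
  1-5-1 → 3 (borrow)
  6-4-1 → 1
  1-4 → 5 (borrow)
  0-3-1 → 4 (borrow)
  3-3-1 → 7 (borrow)
  6-6-1 → 7 (borrow)
  4-2-1 → 1
  2-2 → 0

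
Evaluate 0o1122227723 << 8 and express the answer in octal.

8 bits is not a whole number of base-8 digits; in binary: 1001010010010010111111010011 << 8 = 100101001001001011111101001100000000.

0o451113751400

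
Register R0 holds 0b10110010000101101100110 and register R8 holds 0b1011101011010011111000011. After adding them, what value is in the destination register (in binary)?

0b1110011101011001100101001

Add column by column in base 2, right to left:
  0+1 = 1
  1+1 = 0 carry 1
  1+0+1 = 0 carry 1
  0+0+1 = 1
  0+0 = 0
  1+0 = 1
  1+1 = 0 carry 1
  0+1+1 = 0 carry 1
  1+1+1 = 1 carry 1
  1+1+1 = 1 carry 1
  0+1+1 = 0 carry 1
  1+0+1 = 0 carry 1
  0+0+1 = 1
  0+1 = 1
  0+0 = 0
  0+1 = 1
  1+1 = 0 carry 1
  0+0+1 = 1
  0+1 = 1
  1+0 = 1
  1+1 = 0 carry 1
  0+1+1 = 0 carry 1
  1+1+1 = 1 carry 1
  0+0+1 = 1
  0+1 = 1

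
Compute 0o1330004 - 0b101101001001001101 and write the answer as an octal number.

0o556667

0b101101001001001101 = 0o551115 in octal.
Subtract column by column in base 8:
  4-5 → 7 (borrow)
  0-1-1 → 6 (borrow)
  0-1-1 → 6 (borrow)
  0-1-1 → 6 (borrow)
  3-5-1 → 5 (borrow)
  3-5-1 → 5 (borrow)
  1-0-1 → 0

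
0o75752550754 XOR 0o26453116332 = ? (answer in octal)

XOR each oct digit independently (no carries):
  7^2=5, 5^6=3, 7^4=3, 5^5=0, 2^3=1, 5^1=4, 5^1=4, 0^6=6, 7^3=4, 5^3=6, 4^2=6

0o53301446466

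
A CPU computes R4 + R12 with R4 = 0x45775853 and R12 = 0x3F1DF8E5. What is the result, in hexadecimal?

Add column by column in base 16, right to left:
  3+5 = 8
  5+E = 3 carry 1
  8+8+1 = 1 carry 1
  5+F+1 = 5 carry 1
  7+D+1 = 5 carry 1
  7+1+1 = 9
  5+F = 4 carry 1
  4+3+1 = 8

0x84955138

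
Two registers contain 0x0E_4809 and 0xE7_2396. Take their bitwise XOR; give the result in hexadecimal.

XOR each hex digit independently (no carries):
  0^E=E, E^7=9, 4^2=6, 8^3=B, 0^9=9, 9^6=F

0xE96B9F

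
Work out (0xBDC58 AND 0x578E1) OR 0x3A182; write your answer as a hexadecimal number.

0x3F9C2

0xBDC58 AND 0x578E1 = 0x15840.
Then OR with 0x3A182.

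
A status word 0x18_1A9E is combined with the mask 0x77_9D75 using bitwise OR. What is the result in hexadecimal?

OR each hex digit independently (no carries):
  1|7=7, 8|7=F, 1|9=9, A|D=F, 9|7=F, E|5=F

0x7F9FFF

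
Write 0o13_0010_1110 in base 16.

0xB008248

Each octal digit is 3 bits: 1=001 3=011 0=000 0=000 1=001 0=000 1=001 1=001 1=001 0=000.
Group the bits into nibbles: 1011 0000 0000 1000 0010 0100 1000 → B008248.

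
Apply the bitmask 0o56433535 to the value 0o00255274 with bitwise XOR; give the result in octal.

0o56666741

XOR each oct digit independently (no carries):
  0^5=5, 0^6=6, 2^4=6, 5^3=6, 5^3=6, 2^5=7, 7^3=4, 4^5=1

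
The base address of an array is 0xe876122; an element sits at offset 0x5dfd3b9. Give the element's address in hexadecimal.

0x146734db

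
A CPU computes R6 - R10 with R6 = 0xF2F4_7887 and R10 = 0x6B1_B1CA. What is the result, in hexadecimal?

Subtract column by column in base 16:
  7-A → D (borrow)
  8-C-1 → B (borrow)
  8-1-1 → 6
  7-B → C (borrow)
  4-1-1 → 2
  F-B → 4
  2-6 → C (borrow)
  F-0-1 → E

0xEC42C6BD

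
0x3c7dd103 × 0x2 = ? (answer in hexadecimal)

0x78fba206

Multiply each base-16 digit by 2, carrying:
  3×2 = 6 → write 6
  0×2 = 0 → write 0
  1×2 = 2 → write 2
  d×2 = 26 → write a carry 1
  d×2+1 = 27 → write b carry 1
  7×2+1 = 15 → write f
  c×2 = 24 → write 8 carry 1
  3×2+1 = 7 → write 7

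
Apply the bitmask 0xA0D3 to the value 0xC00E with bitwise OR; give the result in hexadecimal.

0xE0DF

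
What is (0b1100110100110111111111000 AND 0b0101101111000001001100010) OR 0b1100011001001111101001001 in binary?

0b1100111101001111101101001

0b1100110100110111111111000 AND 0b0101101111000001001100010 = 0b0100100100000001001100000.
Then OR with 0b1100011001001111101001001.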